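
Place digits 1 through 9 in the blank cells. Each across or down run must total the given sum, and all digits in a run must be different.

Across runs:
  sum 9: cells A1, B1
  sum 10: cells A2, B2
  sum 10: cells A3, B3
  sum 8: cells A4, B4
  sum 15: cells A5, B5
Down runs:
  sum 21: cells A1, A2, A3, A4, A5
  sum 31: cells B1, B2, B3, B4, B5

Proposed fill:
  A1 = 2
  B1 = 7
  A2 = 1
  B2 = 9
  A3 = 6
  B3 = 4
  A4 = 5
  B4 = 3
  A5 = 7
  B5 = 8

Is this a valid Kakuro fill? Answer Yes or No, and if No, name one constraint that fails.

Across: 2+7=9; 1+9=10; 6+4=10; 5+3=8; 7+8=15. Down: 2+1+6+5+7=21; 7+9+4+3+8=31. No digit repeats within any run.

Yes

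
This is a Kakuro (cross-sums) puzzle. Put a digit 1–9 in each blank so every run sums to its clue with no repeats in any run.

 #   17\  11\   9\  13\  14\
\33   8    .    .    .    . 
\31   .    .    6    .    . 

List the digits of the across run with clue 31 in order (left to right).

9 4 6 7 5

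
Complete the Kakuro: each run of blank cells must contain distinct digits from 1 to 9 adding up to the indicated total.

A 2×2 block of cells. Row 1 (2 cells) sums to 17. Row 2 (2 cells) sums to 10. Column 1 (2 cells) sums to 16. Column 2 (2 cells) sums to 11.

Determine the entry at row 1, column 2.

17 in 2 cells must be {8,9}; 16 in 2 cells must be {7,9}.
The 17 across and the 16 down share only 9, so (1,1) = 9.
(1,2) = 17 − 9 = 8 completes the 17 across.
(2,1) = 16 − 9 = 7 completes the 16 down.
(2,2) = 10 − 7 = 3 completes the 10 across.

8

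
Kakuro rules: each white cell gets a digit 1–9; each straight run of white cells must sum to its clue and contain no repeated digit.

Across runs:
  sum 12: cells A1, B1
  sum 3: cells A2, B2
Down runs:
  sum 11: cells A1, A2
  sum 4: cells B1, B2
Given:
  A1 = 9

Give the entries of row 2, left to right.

3 in 2 cells must be {1,2}; 4 in 2 cells must be {1,3}.
B1 = 12 − 9 = 3 completes the 12 across.
A2 = 11 − 9 = 2 completes the 11 down.
B2 = 3 − 2 = 1 completes the 3 across.

2, 1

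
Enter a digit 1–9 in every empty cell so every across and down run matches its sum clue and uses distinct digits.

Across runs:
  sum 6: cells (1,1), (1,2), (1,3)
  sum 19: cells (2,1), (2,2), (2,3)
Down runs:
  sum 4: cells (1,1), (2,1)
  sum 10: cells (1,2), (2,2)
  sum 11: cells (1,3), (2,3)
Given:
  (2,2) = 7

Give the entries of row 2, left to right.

6 in 3 cells must be {1,2,3}; 4 in 2 cells must be {1,3}.
(1,2) = 10 − 7 = 3 completes the 10 down.
(1,3) = 2: the only remaining digit allowed by both the 6 across and the 11 down.
(2,1) = 3: the only remaining digit allowed by both the 19 across and the 4 down.
(2,3) = 19 − 10 = 9 completes the 19 across.
(1,1) = 6 − 5 = 1 completes the 6 across.

3 7 9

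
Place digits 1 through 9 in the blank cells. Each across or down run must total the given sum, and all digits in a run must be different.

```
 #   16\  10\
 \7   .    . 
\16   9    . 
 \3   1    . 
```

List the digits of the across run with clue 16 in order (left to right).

9 7

16 in 2 cells must be {7,9}; 3 in 2 cells must be {1,2}.
R1C1 = 16 − 10 = 6 completes the 16 down.
R1C2 = 7 − 6 = 1 completes the 7 across.
R2C2 = 16 − 9 = 7 completes the 16 across.
R3C2 = 3 − 1 = 2 completes the 3 across.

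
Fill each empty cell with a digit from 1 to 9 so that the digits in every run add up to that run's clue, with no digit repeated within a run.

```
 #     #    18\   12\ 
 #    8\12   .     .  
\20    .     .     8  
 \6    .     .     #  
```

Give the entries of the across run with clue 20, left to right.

3 9 8

R1C3 = 12 − 8 = 4 completes the 12 down.
R1C2 = 12 − 4 = 8 completes the 12 across.
No cell is forced outright now. R3C2 can only be 1 or 4 (the digits allowed by both its 6 across and its 18 down). If R3C2 = 4: then R2C2 would have to be in {3,5,7,9} for the 20 across but in {6} for the 18 down — contradiction. So R3C2 = 1.
R2C2 = 18 − 9 = 9 completes the 18 down.
R3C1 = 6 − 1 = 5 completes the 6 across.
R2C1 = 20 − 17 = 3 completes the 20 across.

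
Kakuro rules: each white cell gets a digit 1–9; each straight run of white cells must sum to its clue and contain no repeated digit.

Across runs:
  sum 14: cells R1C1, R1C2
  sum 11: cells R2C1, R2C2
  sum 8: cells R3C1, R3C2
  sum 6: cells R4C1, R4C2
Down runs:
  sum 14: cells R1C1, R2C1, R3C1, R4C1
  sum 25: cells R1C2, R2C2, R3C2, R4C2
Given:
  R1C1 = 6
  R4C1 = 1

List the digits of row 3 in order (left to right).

R1C2 = 14 − 6 = 8 completes the 14 across.
R4C2 = 6 − 1 = 5 completes the 6 across.
R3C2 = 3: the only remaining digit allowed by both the 8 across and the 25 down.
R2C2 = 25 − 16 = 9 completes the 25 down.
R3C1 = 8 − 3 = 5 completes the 8 across.
R2C1 = 11 − 9 = 2 completes the 11 across.

5 3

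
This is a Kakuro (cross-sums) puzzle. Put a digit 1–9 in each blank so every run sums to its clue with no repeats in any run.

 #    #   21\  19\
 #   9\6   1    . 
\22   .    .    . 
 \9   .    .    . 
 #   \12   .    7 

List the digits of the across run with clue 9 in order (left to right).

2 6 1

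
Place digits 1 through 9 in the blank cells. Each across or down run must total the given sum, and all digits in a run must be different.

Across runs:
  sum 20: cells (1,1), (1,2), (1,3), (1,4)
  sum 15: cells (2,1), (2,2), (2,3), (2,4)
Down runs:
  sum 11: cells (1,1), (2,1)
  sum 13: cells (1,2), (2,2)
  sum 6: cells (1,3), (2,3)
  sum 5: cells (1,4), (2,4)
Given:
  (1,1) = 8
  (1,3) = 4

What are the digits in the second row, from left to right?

(2,1) = 11 − 8 = 3 completes the 11 down.
(2,3) = 6 − 4 = 2 completes the 6 down.
No cell is forced outright now. (2,4) can only be 1 or 4 (the digits allowed by both its 15 across and its 5 down). If (2,4) = 1: then (1,4) would have to be in {1,2,3,5,6,7} for the 20 across but in {4} for the 5 down — contradiction. So (2,4) = 4.
(1,4) = 5 − 4 = 1 completes the 5 down.
(2,2) = 15 − 9 = 6 completes the 15 across.
(1,2) = 20 − 13 = 7 completes the 20 across.

3, 6, 2, 4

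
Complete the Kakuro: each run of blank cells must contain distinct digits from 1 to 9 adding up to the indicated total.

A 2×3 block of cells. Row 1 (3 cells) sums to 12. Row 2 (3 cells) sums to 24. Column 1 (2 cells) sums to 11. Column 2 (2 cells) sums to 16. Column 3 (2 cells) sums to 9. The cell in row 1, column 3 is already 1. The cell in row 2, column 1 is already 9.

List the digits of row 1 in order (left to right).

24 in 3 cells must be {7,8,9}; 16 in 2 cells must be {7,9}.
(1,1) = 11 − 9 = 2 completes the 11 down.
(1,2) = 12 − 3 = 9 completes the 12 across.
(2,2) = 16 − 9 = 7 completes the 16 down.
(2,3) = 24 − 16 = 8 completes the 24 across.

2 9 1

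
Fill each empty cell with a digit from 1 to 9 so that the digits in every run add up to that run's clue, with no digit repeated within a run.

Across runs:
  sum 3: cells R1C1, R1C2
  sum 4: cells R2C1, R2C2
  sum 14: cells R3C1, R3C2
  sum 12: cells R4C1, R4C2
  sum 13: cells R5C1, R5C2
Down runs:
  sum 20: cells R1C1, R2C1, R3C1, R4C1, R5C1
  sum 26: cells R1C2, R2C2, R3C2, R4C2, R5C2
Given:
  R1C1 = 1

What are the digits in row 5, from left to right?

7 6

3 in 2 cells must be {1,2}; 4 in 2 cells must be {1,3}.
R1C2 = 3 − 1 = 2 completes the 3 across.
Given what's placed, R2C1 must be 3 to fit the 4 across and 20 down.
R2C2 = 4 − 3 = 1 completes the 4 across.
No cell is forced outright now. R4C2 can only be 8 or 9 (the digits allowed by both its 12 across and its 26 down). If R4C2 = 9: then R4C1 would have to be in {3} for the 12 across but in {2,4,5,6,7,8,9} for the 20 down — contradiction. So R4C2 = 8.
R4C1 = 12 − 8 = 4 completes the 12 across.
R3C1 = 5: the only remaining digit allowed by both the 14 across and the 20 down.
R3C2 = 14 − 5 = 9 completes the 14 across.
R5C1 = 20 − 13 = 7 completes the 20 down.
R5C2 = 13 − 7 = 6 completes the 13 across.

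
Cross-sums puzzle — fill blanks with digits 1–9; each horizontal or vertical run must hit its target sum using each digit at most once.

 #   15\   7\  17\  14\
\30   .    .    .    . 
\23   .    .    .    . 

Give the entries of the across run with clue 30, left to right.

7 6 8 9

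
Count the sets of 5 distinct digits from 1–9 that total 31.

5 distinct digits from 1–9 sum between 15 and 35.
Enumerating: {1,6,7,8,9}, {2,5,7,8,9}, {3,4,7,8,9}, {3,5,6,8,9}, {4,5,6,7,9}.

5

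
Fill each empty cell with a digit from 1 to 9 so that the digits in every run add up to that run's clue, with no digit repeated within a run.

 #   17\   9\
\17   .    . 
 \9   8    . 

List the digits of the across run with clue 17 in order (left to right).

9 8

17 in 2 cells must be {8,9}.
R1C1 = 17 − 8 = 9 completes the 17 down.
R1C2 = 17 − 9 = 8 completes the 17 across.
R2C2 = 9 − 8 = 1 completes the 9 across.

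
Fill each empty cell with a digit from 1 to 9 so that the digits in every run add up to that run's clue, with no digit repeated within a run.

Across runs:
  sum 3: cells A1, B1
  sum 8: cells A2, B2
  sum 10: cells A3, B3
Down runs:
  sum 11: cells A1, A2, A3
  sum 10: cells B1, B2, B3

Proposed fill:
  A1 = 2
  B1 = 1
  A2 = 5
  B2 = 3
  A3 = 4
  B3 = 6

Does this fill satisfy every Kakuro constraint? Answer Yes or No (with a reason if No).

Across: 2+1=3; 5+3=8; 4+6=10. Down: 2+5+4=11; 1+3+6=10. No digit repeats within any run.

Yes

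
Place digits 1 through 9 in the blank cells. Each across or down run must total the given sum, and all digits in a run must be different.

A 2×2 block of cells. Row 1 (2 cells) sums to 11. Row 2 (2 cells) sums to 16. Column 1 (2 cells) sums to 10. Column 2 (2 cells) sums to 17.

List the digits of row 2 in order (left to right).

16 in 2 cells must be {7,9}; 17 in 2 cells must be {8,9}.
The 16 across and the 17 down share only 9, so (2,2) = 9.
(1,2) = 17 − 9 = 8 completes the 17 down.
(2,1) = 16 − 9 = 7 completes the 16 across.
(1,1) = 11 − 8 = 3 completes the 11 across.

7, 9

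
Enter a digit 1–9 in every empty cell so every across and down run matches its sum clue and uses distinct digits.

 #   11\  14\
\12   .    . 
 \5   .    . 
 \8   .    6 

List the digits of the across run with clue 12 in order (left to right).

R3C1 = 8 − 6 = 2 completes the 8 across.
Nothing is forced directly, so branch on R2C2, whose candidates are 1 or 3. If R2C2 = 3: that forces R1C2 = 5, after which R2C1 would have to be in {2} for the 5 across but in {1,3,4,5,6,8} for the 11 down — contradiction. So R2C2 = 1.
R1C2 = 14 − 7 = 7 completes the 14 down.
R2C1 = 5 − 1 = 4 completes the 5 across.
R1C1 = 12 − 7 = 5 completes the 12 across.

5, 7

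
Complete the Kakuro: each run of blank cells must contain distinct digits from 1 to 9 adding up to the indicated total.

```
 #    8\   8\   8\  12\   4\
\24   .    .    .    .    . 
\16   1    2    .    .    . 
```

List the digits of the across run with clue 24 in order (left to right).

16 in 5 cells must be {1,2,3,4,6}; 4 in 2 cells must be {1,3}.
R1C1 = 8 − 1 = 7 completes the 8 down.
R1C2 = 8 − 2 = 6 completes the 8 down.
Given what's placed, R1C5 must be 1 to fit the 24 across and 4 down.
R2C5 = 4 − 1 = 3 completes the 4 down.
R1C3 = 2: the only remaining digit allowed by both the 24 across and the 8 down.
R1C4 = 24 − 16 = 8 completes the 24 across.

7 6 2 8 1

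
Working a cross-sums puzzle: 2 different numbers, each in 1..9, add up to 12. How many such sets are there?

3

2 distinct digits from 1–9 sum between 3 and 17.
Enumerating: {3,9}, {4,8}, {5,7}.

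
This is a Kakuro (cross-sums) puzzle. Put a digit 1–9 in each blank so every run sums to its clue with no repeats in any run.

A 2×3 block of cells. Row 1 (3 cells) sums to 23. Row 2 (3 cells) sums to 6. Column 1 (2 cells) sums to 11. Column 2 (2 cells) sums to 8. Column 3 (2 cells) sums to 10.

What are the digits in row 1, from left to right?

8 6 9

23 in 3 cells must be {6,8,9}; 6 in 3 cells must be {1,2,3}.
The 23 across and the 8 down share only 6, so (1,2) = 6.
(2,2) = 8 − 6 = 2 completes the 8 down.
Given what's placed, (2,1) must be 3 to fit the 6 across and 11 down.
(2,3) = 6 − 5 = 1 completes the 6 across.
(1,1) = 11 − 3 = 8 completes the 11 down.
(1,3) = 23 − 14 = 9 completes the 23 across.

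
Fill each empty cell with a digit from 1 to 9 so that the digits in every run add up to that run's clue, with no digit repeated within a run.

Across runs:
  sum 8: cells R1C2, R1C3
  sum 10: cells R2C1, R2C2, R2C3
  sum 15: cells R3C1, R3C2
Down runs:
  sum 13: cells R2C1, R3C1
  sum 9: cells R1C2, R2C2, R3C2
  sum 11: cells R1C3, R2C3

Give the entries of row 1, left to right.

2 6

The 15 across and the 9 down share only 6, so R3C2 = 6.
R3C1 = 15 − 6 = 9 completes the 15 across.
R2C1 = 13 − 9 = 4 completes the 13 down.
R2C2 = 1: the only remaining digit allowed by both the 10 across and the 9 down.
R2C3 = 10 − 5 = 5 completes the 10 across.
R1C2 = 9 − 7 = 2 completes the 9 down.
R1C3 = 8 − 2 = 6 completes the 8 across.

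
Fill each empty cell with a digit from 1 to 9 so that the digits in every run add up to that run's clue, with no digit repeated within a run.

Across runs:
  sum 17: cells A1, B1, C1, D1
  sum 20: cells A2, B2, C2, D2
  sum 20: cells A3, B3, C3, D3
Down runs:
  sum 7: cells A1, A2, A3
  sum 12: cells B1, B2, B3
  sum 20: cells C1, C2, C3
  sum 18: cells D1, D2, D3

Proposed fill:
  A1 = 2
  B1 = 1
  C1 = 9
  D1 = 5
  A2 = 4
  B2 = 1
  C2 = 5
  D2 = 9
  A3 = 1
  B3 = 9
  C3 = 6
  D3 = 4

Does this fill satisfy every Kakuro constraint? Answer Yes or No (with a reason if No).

No — the down run B1–B3 sums to 11, not 12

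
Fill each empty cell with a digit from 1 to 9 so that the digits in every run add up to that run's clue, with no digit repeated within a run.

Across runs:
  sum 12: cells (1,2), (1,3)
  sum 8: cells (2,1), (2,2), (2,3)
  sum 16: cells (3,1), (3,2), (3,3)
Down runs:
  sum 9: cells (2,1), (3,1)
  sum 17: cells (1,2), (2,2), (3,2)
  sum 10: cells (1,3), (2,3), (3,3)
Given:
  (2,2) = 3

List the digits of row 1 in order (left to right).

5 7

Nothing is forced directly, so branch on (2,1), whose candidates are 1 or 4. If (2,1) = 1: that forces (2,3) = 4, (3,1) = 8, (1,3) = 5, (3,3) = 1, after which (1,2) would have to be in {7} for the 12 across but in {5,6,8,9} for the 17 down — contradiction. So (2,1) = 4.
(2,3) = 8 − 7 = 1 completes the 8 across.
(3,1) = 9 − 4 = 5 completes the 9 down.
Nothing is forced directly, so branch on (3,2), whose candidates are 8 or 9. If (3,2) = 8: then (1,2) would have to be in {3,4,5,7,8,9} for the 12 across but in {6} for the 17 down — contradiction. So (3,2) = 9.
(1,2) = 17 − 12 = 5 completes the 17 down.
(1,3) = 12 − 5 = 7 completes the 12 across.
(3,3) = 16 − 14 = 2 completes the 16 across.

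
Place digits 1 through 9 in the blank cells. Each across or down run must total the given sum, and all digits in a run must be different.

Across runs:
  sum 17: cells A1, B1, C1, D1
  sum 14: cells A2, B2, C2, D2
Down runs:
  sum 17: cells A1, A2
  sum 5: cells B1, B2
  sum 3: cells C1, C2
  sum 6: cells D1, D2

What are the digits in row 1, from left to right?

17 in 2 cells must be {8,9}; 3 in 2 cells must be {1,2}.
Only 8 fits A2 under both its across sum 14 and down sum 17.
A1 = 17 − 8 = 9 completes the 17 down.
Nothing is forced directly, so branch on C1, whose candidates are 1 or 2. If C1 = 2: that forces B1 = 1, D1 = 5, after which B2 would have to be in {1,2,3} for the 14 across but in {4} for the 5 down — contradiction. So C1 = 1.
C2 = 3 − 1 = 2 completes the 3 down.
D2 = 1: the only remaining digit allowed by both the 14 across and the 6 down.
D1 = 6 − 1 = 5 completes the 6 down.
B2 = 14 − 11 = 3 completes the 14 across.
B1 = 17 − 15 = 2 completes the 17 across.

9 2 1 5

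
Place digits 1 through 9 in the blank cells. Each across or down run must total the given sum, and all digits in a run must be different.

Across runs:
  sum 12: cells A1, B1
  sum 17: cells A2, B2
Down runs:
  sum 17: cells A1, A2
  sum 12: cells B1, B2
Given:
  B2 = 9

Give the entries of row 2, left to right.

17 in 2 cells must be {8,9}.
B1 = 12 − 9 = 3 completes the 12 down.
A2 = 17 − 9 = 8 completes the 17 across.
A1 = 12 − 3 = 9 completes the 12 across.

8 9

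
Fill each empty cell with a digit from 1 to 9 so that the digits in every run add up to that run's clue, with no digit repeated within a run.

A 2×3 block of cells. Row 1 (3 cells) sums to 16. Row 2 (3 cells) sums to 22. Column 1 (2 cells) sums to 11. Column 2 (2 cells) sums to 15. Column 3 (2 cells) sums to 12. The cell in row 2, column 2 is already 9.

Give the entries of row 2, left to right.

(1,2) = 15 − 9 = 6 completes the 15 down.
No cell is forced outright now. (2,3) can only be 5 or 7 or 8 (the digits allowed by both its 22 across and its 12 down). If (2,3) = 7: then (1,3) would have to be in {1,2,3,7,8,9} for the 16 across but in {5} for the 12 down — contradiction. If (2,3) = 8: then (1,3) would have to be in {1,2,3,7,8,9} for the 16 across but in {4} for the 12 down — contradiction. So (2,3) = 5.
(1,3) = 12 − 5 = 7 completes the 12 down.
(2,1) = 22 − 14 = 8 completes the 22 across.
(1,1) = 16 − 13 = 3 completes the 16 across.

8, 9, 5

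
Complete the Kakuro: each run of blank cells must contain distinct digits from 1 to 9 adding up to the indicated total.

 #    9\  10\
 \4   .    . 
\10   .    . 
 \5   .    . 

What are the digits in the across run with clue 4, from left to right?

3, 1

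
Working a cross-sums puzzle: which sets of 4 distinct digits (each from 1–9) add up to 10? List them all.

{1,2,3,4}

4 distinct digits from 1–9 sum between 10 and 30.
Only one set works: {1,2,3,4}.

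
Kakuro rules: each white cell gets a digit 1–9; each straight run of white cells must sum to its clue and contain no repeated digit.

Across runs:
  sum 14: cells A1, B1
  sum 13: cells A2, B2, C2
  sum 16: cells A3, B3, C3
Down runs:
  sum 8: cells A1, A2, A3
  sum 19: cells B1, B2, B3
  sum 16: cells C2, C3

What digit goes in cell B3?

6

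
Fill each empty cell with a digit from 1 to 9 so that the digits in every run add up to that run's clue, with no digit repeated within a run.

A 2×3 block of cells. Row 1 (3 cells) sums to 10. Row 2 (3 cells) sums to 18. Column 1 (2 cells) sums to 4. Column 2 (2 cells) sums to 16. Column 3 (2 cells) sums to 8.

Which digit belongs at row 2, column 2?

4 in 2 cells must be {1,3}; 16 in 2 cells must be {7,9}.
The 10 across and the 16 down share only 7, so (1,2) = 7.
(2,2) = 16 − 7 = 9 completes the 16 down.
Given what's placed, (1,1) must be 1 to fit the 10 across and 4 down.
(1,3) = 10 − 8 = 2 completes the 10 across.
(2,1) = 4 − 1 = 3 completes the 4 down.
(2,3) = 18 − 12 = 6 completes the 18 across.

9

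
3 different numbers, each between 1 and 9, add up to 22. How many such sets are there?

2

3 distinct digits from 1–9 sum between 6 and 24.
Enumerating: {5,8,9}, {6,7,9}.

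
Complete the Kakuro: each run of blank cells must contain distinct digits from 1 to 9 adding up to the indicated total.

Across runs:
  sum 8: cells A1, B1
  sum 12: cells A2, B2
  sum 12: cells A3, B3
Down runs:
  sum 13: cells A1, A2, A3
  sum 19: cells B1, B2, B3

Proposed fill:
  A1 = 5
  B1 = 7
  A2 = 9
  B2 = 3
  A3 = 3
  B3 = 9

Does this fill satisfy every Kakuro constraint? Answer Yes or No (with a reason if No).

No — the across run A1–B1 sums to 12, not 8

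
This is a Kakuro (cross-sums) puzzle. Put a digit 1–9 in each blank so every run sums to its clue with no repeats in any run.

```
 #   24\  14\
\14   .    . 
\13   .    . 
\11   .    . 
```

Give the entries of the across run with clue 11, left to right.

8 3

24 in 3 cells must be {7,8,9}.
Nothing is forced directly, so branch on R2C1, whose candidates are 7 or 8 or 9. If R2C1 = 8: that forces R1C1 = 9, R1C2 = 5, after which R2C2 would have to be in {5} for the 13 across but in {1,2,3,6,7,8} for the 14 down — contradiction. If R2C1 = 9: that forces R1C1 = 8, R1C2 = 6, after which R2C2 would have to be in {4} for the 13 across but in {1,3,5,7} for the 14 down — contradiction. So R2C1 = 7.
R2C2 = 13 − 7 = 6 completes the 13 across.
Given what's placed, R1C2 must be 5 to fit the 14 across and 14 down.
R3C2 = 14 − 11 = 3 completes the 14 down.
R1C1 = 14 − 5 = 9 completes the 14 across.
R3C1 = 11 − 3 = 8 completes the 11 across.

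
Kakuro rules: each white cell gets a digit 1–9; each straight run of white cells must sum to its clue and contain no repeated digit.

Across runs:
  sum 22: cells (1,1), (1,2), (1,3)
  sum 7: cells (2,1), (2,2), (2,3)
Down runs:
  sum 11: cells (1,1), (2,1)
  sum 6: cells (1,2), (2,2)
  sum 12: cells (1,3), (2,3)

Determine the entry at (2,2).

7 in 3 cells must be {1,2,4}.
The 22 across and the 6 down share only 5, so (1,2) = 5.
(2,2) = 6 − 5 = 1 completes the 6 down.
Given what's placed, (2,3) must be 4 to fit the 7 across and 12 down.
(1,3) = 12 − 4 = 8 completes the 12 down.
(2,1) = 7 − 5 = 2 completes the 7 across.
(1,1) = 22 − 13 = 9 completes the 22 across.

1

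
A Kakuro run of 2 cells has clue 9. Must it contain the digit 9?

Counterexample: {1,8} sums to 9 without using 9.

No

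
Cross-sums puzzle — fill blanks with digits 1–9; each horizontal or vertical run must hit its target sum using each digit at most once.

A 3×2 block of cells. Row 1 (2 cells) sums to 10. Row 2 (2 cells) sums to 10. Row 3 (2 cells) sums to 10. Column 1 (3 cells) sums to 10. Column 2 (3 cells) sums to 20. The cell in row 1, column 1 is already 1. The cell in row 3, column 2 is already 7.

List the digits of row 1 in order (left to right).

1, 9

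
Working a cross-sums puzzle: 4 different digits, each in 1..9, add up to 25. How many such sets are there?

6

4 distinct digits from 1–9 sum between 10 and 30.
Enumerating: {1,7,8,9}, {2,6,8,9}, {3,5,8,9}, {3,6,7,9}, {4,5,7,9}, {4,6,7,8}.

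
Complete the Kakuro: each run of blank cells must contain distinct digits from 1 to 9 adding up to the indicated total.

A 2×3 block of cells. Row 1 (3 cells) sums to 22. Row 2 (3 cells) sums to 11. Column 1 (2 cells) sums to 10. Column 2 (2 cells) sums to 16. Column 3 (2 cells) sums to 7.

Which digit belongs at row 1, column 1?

7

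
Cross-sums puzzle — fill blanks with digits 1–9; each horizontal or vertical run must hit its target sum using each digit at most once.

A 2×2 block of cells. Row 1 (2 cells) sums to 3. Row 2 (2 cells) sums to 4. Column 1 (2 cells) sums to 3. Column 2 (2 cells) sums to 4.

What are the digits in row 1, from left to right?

3 in 2 cells must be {1,2}; 4 in 2 cells must be {1,3}.
The 3 across and the 4 down share only 1, so (1,2) = 1.
The 4 across and the 3 down share only 1, so (2,1) = 1.
(2,2) = 4 − 1 = 3 completes the 4 across.
(1,1) = 3 − 1 = 2 completes the 3 across.

2 1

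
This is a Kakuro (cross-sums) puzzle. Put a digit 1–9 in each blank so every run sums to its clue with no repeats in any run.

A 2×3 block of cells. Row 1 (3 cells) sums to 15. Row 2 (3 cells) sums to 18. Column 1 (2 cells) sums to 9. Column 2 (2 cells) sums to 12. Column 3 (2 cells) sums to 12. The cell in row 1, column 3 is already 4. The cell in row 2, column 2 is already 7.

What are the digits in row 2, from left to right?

(1,2) = 12 − 7 = 5 completes the 12 down.
(2,3) = 12 − 4 = 8 completes the 12 down.
(1,1) = 15 − 9 = 6 completes the 15 across.
(2,1) = 18 − 15 = 3 completes the 18 across.

3, 7, 8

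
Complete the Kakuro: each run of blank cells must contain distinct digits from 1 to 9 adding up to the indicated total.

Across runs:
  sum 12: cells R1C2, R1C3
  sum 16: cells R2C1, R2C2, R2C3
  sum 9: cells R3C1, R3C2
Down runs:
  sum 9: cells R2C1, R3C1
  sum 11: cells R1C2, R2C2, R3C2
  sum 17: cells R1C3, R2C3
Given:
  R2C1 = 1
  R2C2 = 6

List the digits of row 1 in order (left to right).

4 8

17 in 2 cells must be {8,9}.
R2C3 = 16 − 7 = 9 completes the 16 across.
R3C1 = 9 − 1 = 8 completes the 9 down.
R3C2 = 9 − 8 = 1 completes the 9 across.
R1C2 = 11 − 7 = 4 completes the 11 down.
R1C3 = 12 − 4 = 8 completes the 12 across.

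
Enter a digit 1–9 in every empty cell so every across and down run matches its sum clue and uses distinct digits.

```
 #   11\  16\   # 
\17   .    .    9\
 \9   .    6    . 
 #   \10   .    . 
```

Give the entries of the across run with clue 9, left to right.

17 in 2 cells must be {8,9}.
R2C1 = 2: the only remaining digit allowed by both the 9 across and the 11 down.
R2C3 = 9 − 8 = 1 completes the 9 across.
R3C3 = 9 − 1 = 8 completes the 9 down.
R1C1 = 11 − 2 = 9 completes the 11 down.
R1C2 = 17 − 9 = 8 completes the 17 across.
R3C2 = 10 − 8 = 2 completes the 10 across.

2 6 1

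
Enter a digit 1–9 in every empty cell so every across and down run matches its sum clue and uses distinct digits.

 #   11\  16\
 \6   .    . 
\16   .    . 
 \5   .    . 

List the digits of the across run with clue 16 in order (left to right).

7 9

16 in 2 cells must be {7,9}.
The 16 across and the 11 down share only 7, so R2C1 = 7.
R2C2 = 16 − 7 = 9 completes the 16 across.
Given what's placed, R1C1 must be 1 to fit the 6 across and 11 down.
R1C2 = 6 − 1 = 5 completes the 6 across.
R3C1 = 11 − 8 = 3 completes the 11 down.
R3C2 = 5 − 3 = 2 completes the 5 across.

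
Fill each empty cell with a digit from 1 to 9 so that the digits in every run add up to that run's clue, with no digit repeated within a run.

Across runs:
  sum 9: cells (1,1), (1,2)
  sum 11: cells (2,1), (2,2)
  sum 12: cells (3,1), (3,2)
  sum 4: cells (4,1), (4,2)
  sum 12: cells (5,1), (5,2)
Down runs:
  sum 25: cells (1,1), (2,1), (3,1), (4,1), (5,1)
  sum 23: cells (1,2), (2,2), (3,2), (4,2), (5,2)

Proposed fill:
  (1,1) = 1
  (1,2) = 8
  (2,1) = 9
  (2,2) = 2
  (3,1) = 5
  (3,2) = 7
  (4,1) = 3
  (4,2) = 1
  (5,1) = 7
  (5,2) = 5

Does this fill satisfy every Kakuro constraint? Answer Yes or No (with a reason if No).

Across: 1+8=9; 9+2=11; 5+7=12; 3+1=4; 7+5=12. Down: 1+9+5+3+7=25; 8+2+7+1+5=23. No digit repeats within any run.

Yes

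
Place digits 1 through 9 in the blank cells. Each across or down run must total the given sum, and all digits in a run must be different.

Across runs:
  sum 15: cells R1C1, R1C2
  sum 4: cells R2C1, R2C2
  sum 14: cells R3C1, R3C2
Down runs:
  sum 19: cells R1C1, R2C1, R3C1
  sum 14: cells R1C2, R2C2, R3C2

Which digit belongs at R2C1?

4 in 2 cells must be {1,3}.
The 4 across and the 19 down share only 3, so R2C1 = 3.
R2C2 = 4 − 3 = 1 completes the 4 across.
Given what's placed, R3C1 must be 9 to fit the 14 across and 19 down.
R3C2 = 14 − 9 = 5 completes the 14 across.
R1C1 = 19 − 12 = 7 completes the 19 down.
R1C2 = 15 − 7 = 8 completes the 15 across.

3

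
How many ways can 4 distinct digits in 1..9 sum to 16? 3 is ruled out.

4 distinct digits from 1–9 sum between 10 and 30.
Dropping sets that contain 3.
Enumerating: {1,2,4,9}, {1,2,5,8}, {1,2,6,7}, {1,4,5,6}.

4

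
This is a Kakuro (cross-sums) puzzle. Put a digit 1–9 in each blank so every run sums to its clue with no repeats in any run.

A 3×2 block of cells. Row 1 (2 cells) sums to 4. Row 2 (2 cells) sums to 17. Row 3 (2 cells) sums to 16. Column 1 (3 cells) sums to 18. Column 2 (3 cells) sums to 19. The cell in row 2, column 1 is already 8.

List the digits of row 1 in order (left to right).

1, 3

4 in 2 cells must be {1,3}; 17 in 2 cells must be {8,9}; 16 in 2 cells must be {7,9}.
The 4 across and the 19 down share only 3, so (1,2) = 3.
(2,2) = 17 − 8 = 9 completes the 17 across.
(3,2) = 19 − 12 = 7 completes the 19 down.
(1,1) = 4 − 3 = 1 completes the 4 across.
(3,1) = 16 − 7 = 9 completes the 16 across.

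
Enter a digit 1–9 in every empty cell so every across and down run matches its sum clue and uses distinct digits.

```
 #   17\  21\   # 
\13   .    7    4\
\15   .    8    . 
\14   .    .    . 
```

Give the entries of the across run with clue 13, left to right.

4 in 2 cells must be {1,3}.
R1C1 = 13 − 7 = 6 completes the 13 across.
R3C2 = 21 − 15 = 6 completes the 21 down.
No cell is forced outright now. R2C3 can only be 1 or 3 (the digits allowed by both its 15 across and its 4 down). If R2C3 = 1: then R2C1 would have to be in {6} for the 15 across but in {2,3,4,7,8,9} for the 17 down — contradiction. So R2C3 = 3.
R2C1 = 15 − 11 = 4 completes the 15 across.
R3C1 = 17 − 10 = 7 completes the 17 down.
R3C3 = 14 − 13 = 1 completes the 14 across.

6, 7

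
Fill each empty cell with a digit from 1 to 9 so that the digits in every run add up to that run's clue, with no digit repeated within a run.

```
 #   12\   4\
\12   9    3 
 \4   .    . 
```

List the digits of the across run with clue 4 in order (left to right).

3 1

4 in 2 cells must be {1,3}.
R2C1 = 12 − 9 = 3 completes the 12 down.
R2C2 = 4 − 3 = 1 completes the 4 across.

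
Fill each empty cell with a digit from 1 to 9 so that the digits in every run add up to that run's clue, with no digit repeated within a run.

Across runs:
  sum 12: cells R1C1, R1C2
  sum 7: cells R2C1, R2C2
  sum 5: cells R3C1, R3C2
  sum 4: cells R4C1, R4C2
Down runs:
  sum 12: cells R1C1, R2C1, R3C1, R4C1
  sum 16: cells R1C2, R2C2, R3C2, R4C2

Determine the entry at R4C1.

1

4 in 2 cells must be {1,3}.
Nothing is forced directly, so branch on R4C1, whose candidates are 1 or 3. If R4C1 = 3: then R1C1 would have to be in {3,4,5,7,8,9} for the 12 across but in {1,2,6} for the 12 down — contradiction. So R4C1 = 1.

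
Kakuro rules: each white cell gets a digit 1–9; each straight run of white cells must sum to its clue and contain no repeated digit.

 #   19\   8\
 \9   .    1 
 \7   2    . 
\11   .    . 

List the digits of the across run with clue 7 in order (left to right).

2 5

R1C1 = 9 − 1 = 8 completes the 9 across.
R2C2 = 7 − 2 = 5 completes the 7 across.
R3C1 = 19 − 10 = 9 completes the 19 down.
R3C2 = 11 − 9 = 2 completes the 11 across.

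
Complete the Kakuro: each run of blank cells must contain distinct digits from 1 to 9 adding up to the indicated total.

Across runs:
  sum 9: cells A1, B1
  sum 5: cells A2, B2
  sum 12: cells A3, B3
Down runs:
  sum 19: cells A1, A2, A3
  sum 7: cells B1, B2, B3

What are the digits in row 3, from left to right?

8 4

7 in 3 cells must be {1,2,4}.
The 12 across and the 7 down share only 4, so B3 = 4.
A3 = 12 − 4 = 8 completes the 12 across.
Nothing is forced directly, so branch on B1, whose candidates are 1 or 2. If B1 = 1: then A1 would have to be in {8} for the 9 across but in {2,4,5,6,7,9} for the 19 down — contradiction. So B1 = 2.
A1 = 9 − 2 = 7 completes the 9 across.
A2 = 19 − 15 = 4 completes the 19 down.
B2 = 5 − 4 = 1 completes the 5 across.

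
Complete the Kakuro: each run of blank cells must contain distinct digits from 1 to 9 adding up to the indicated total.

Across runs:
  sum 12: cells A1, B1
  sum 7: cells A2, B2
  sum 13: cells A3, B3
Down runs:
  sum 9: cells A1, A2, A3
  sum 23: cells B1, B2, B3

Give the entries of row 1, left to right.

3, 9

23 in 3 cells must be {6,8,9}.
The 7 across and the 23 down share only 6, so B2 = 6.
A2 = 7 − 6 = 1 completes the 7 across.
Nothing is forced directly, so branch on A1, whose candidates are 3 or 5. If A1 = 5: then B1 would have to be in {7} for the 12 across but in {8,9} for the 23 down — contradiction. So A1 = 3.
B1 = 12 − 3 = 9 completes the 12 across.
A3 = 9 − 4 = 5 completes the 9 down.
B3 = 13 − 5 = 8 completes the 13 across.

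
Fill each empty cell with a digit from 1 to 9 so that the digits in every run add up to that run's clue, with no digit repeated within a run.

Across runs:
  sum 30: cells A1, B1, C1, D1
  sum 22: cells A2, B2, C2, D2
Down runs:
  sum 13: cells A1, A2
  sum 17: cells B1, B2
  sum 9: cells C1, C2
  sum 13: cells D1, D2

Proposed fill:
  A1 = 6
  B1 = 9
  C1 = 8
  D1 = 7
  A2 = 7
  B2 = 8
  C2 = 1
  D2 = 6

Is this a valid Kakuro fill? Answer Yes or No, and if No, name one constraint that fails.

Across: 6+9+8+7=30; 7+8+1+6=22. Down: 6+7=13; 9+8=17; 8+1=9; 7+6=13. No digit repeats within any run.

Yes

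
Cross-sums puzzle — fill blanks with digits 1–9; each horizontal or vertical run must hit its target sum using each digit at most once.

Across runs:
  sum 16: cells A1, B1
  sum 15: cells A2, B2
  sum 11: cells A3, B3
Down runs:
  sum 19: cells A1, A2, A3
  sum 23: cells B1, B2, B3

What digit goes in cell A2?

16 in 2 cells must be {7,9}; 23 in 3 cells must be {6,8,9}.
The 16 across and the 23 down share only 9, so B1 = 9.
A1 = 16 − 9 = 7 completes the 16 across.
Nothing is forced directly, so branch on A2, whose candidates are 8 or 9. If A2 = 8: then B2 would have to be in {7} for the 15 across but in {6,8} for the 23 down — contradiction. So A2 = 9.
B2 = 15 − 9 = 6 completes the 15 across.
A3 = 19 − 16 = 3 completes the 19 down.
B3 = 11 − 3 = 8 completes the 11 across.

9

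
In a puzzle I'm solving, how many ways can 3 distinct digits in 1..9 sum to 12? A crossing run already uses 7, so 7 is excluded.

3 distinct digits from 1–9 sum between 6 and 24.
Dropping sets that contain 7.
Enumerating: {1,2,9}, {1,3,8}, {1,5,6}, {2,4,6}, {3,4,5}.

5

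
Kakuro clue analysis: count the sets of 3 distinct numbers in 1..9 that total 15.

8

3 distinct digits from 1–9 sum between 6 and 24.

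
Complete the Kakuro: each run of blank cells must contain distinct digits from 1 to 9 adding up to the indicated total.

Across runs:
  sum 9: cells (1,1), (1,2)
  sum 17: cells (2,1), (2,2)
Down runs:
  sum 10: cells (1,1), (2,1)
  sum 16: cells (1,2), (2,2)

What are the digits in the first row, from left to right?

17 in 2 cells must be {8,9}; 16 in 2 cells must be {7,9}.
The 9 across and the 16 down share only 7, so (1,2) = 7.
(2,2) = 16 − 7 = 9 completes the 16 down.
(1,1) = 9 − 7 = 2 completes the 9 across.
(2,1) = 17 − 9 = 8 completes the 17 across.

2 7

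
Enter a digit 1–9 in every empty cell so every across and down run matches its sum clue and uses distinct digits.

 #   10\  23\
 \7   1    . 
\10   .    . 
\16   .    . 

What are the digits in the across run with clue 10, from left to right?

2, 8

16 in 2 cells must be {7,9}; 23 in 3 cells must be {6,8,9}.
R1C2 = 7 − 1 = 6 completes the 7 across.
Given what's placed, R3C1 must be 7 to fit the 16 across and 10 down.
R3C2 = 16 − 7 = 9 completes the 16 across.
R2C1 = 10 − 8 = 2 completes the 10 down.
R2C2 = 10 − 2 = 8 completes the 10 across.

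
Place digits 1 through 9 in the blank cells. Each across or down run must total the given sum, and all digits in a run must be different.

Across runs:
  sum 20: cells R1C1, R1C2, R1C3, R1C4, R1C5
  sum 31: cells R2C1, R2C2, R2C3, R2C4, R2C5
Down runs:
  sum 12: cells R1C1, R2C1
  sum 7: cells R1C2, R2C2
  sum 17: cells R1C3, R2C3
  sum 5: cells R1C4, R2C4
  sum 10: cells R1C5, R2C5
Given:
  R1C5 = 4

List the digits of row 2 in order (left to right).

7, 5, 9, 4, 6

17 in 2 cells must be {8,9}.
Given what's placed, R1C3 must be 8 to fit the 20 across and 17 down.
R2C3 = 17 − 8 = 9 completes the 17 down.
R2C5 = 10 − 4 = 6 completes the 10 down.
Given what's placed, R1C1 must be 5 to fit the 20 across and 12 down.
R2C1 = 12 − 5 = 7 completes the 12 down.
Nothing is forced directly, so branch on R2C4, whose candidates are 1 or 4. If R2C4 = 1: then R1C4 would have to be in {1,2} for the 20 across but in {4} for the 5 down — contradiction. So R2C4 = 4.
R1C4 = 5 − 4 = 1 completes the 5 down.
R2C2 = 31 − 26 = 5 completes the 31 across.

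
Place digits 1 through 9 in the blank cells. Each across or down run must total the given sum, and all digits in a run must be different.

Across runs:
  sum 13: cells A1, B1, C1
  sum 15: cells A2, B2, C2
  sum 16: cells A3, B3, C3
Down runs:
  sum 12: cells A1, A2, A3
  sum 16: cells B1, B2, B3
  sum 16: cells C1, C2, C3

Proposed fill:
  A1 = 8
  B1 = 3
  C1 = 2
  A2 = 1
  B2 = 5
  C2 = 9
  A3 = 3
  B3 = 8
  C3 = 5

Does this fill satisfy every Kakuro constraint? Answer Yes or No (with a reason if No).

Yes

Across: 8+3+2=13; 1+5+9=15; 3+8+5=16. Down: 8+1+3=12; 3+5+8=16; 2+9+5=16. No digit repeats within any run.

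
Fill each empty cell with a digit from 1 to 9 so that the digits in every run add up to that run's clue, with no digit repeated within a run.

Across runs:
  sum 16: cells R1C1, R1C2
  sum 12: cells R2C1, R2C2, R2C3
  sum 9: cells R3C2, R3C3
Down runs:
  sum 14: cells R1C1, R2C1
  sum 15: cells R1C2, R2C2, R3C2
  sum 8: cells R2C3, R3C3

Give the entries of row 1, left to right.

16 in 2 cells must be {7,9}.
The 16 across and the 14 down share only 9, so R1C1 = 9.
R1C2 = 16 − 9 = 7 completes the 16 across.
R2C1 = 14 − 9 = 5 completes the 14 down.
No cell is forced outright now. R2C2 can only be 3 or 6 (the digits allowed by both its 12 across and its 15 down). If R2C2 = 3: then R2C3 would have to be in {4} for the 12 across but in {1,2,3,5,6,7} for the 8 down — contradiction. So R2C2 = 6.
R2C3 = 12 − 11 = 1 completes the 12 across.
R3C2 = 15 − 13 = 2 completes the 15 down.
R3C3 = 9 − 2 = 7 completes the 9 across.

9 7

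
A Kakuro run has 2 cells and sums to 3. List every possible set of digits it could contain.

2 distinct digits from 1–9 sum between 3 and 17.
Only one set works: {1,2}.

{1,2}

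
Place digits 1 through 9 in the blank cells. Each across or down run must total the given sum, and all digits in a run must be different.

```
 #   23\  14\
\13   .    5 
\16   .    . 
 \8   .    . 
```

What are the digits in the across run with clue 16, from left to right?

9 7

16 in 2 cells must be {7,9}; 23 in 3 cells must be {6,8,9}.
R1C1 = 13 − 5 = 8 completes the 13 across.
Given what's placed, R2C1 must be 9 to fit the 16 across and 23 down.
R2C2 = 16 − 9 = 7 completes the 16 across.
R3C1 = 23 − 17 = 6 completes the 23 down.
R3C2 = 8 − 6 = 2 completes the 8 across.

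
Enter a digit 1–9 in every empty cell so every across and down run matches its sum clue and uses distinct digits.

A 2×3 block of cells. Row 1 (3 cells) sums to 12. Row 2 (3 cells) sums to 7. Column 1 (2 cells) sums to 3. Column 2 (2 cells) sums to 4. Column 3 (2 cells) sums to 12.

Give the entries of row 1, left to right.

1 3 8

7 in 3 cells must be {1,2,4}; 3 in 2 cells must be {1,2}; 4 in 2 cells must be {1,3}.
The 7 across and the 4 down share only 1, so (2,2) = 1.
Given what's placed, (2,3) must be 4 to fit the 7 across and 12 down.
(1,2) = 4 − 1 = 3 completes the 4 down.
(1,3) = 12 − 4 = 8 completes the 12 down.
(2,1) = 7 − 5 = 2 completes the 7 across.
(1,1) = 12 − 11 = 1 completes the 12 across.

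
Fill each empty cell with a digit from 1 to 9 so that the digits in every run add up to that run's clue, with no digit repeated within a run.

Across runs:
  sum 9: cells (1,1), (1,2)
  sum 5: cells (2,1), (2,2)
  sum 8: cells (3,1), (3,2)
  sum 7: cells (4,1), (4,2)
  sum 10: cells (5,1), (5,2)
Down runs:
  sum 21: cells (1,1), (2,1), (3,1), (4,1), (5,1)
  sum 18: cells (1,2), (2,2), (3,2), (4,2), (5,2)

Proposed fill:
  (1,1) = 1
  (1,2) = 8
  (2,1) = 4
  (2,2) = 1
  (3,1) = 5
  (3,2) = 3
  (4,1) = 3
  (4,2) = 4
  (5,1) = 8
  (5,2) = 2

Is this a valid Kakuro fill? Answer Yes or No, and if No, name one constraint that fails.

Yes

Across: 1+8=9; 4+1=5; 5+3=8; 3+4=7; 8+2=10. Down: 1+4+5+3+8=21; 8+1+3+4+2=18. No digit repeats within any run.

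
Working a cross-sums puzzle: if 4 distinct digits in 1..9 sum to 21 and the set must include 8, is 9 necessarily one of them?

No

Counterexample: {1,5,7,8} sums to 21 under that restriction without using 9.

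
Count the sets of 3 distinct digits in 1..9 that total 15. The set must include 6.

3 distinct digits from 1–9 sum between 6 and 24.
Keeping only sets containing 6.
Enumerating: {1,6,8}, {2,6,7}, {4,5,6}.

3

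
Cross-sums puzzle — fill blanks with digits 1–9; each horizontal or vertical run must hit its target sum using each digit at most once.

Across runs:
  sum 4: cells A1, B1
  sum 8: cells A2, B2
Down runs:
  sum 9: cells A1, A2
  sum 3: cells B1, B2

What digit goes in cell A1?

3

4 in 2 cells must be {1,3}; 3 in 2 cells must be {1,2}.
The 4 across and the 3 down share only 1, so B1 = 1.
B2 = 3 − 1 = 2 completes the 3 down.
A1 = 4 − 1 = 3 completes the 4 across.
A2 = 8 − 2 = 6 completes the 8 across.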